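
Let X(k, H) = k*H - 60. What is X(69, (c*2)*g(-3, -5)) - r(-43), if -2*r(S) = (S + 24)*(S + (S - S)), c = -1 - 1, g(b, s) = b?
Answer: 2353/2 ≈ 1176.5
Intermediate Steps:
c = -2
X(k, H) = -60 + H*k (X(k, H) = H*k - 60 = -60 + H*k)
r(S) = -S*(24 + S)/2 (r(S) = -(S + 24)*(S + (S - S))/2 = -(24 + S)*(S + 0)/2 = -(24 + S)*S/2 = -S*(24 + S)/2)
X(69, (c*2)*g(-3, -5)) - r(-43) = (-60 + (-2*2*(-3))*69) - (-1)*(-43)*(24 - 43)/2 = (-60 - 4*(-3)*69) - (-1)*(-43)*(-19)/2 = (-60 + 12*69) - 1*(-817/2) = (-60 + 828) + 817/2 = 768 + 817/2 = 2353/2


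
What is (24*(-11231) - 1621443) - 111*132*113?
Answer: -3546663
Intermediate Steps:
(24*(-11231) - 1621443) - 111*132*113 = (-269544 - 1621443) - 14652*113 = -1890987 - 1655676 = -3546663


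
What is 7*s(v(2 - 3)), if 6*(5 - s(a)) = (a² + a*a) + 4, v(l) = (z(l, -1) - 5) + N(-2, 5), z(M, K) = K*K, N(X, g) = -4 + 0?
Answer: -119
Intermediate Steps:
N(X, g) = -4
z(M, K) = K²
v(l) = -8 (v(l) = ((-1)² - 5) - 4 = (1 - 5) - 4 = -4 - 4 = -8)
s(a) = 13/3 - a²/3 (s(a) = 5 - ((a² + a*a) + 4)/6 = 5 - ((a² + a²) + 4)/6 = 5 - (2*a² + 4)/6 = 5 - (4 + 2*a²)/6 = 5 + (-⅔ - a²/3) = 13/3 - a²/3)
7*s(v(2 - 3)) = 7*(13/3 - ⅓*(-8)²) = 7*(13/3 - ⅓*64) = 7*(13/3 - 64/3) = 7*(-17) = -119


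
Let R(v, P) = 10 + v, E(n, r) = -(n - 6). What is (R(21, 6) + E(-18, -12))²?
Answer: 3025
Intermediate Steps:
E(n, r) = 6 - n (E(n, r) = -(-6 + n) = 6 - n)
(R(21, 6) + E(-18, -12))² = ((10 + 21) + (6 - 1*(-18)))² = (31 + (6 + 18))² = (31 + 24)² = 55² = 3025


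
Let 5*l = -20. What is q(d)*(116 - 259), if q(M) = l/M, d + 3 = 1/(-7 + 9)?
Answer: -1144/5 ≈ -228.80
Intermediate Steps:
l = -4 (l = (⅕)*(-20) = -4)
d = -5/2 (d = -3 + 1/(-7 + 9) = -3 + 1/2 = -3 + ½ = -5/2 ≈ -2.5000)
q(M) = -4/M
q(d)*(116 - 259) = (-4/(-5/2))*(116 - 259) = -4*(-⅖)*(-143) = (8/5)*(-143) = -1144/5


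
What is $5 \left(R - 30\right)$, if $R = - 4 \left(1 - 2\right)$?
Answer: $-130$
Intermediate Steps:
$R = 4$ ($R = \left(-4\right) \left(-1\right) = 4$)
$5 \left(R - 30\right) = 5 \left(4 - 30\right) = 5 \left(-26\right) = -130$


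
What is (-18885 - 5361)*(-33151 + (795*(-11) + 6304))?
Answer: 862963632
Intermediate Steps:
(-18885 - 5361)*(-33151 + (795*(-11) + 6304)) = -24246*(-33151 + (-8745 + 6304)) = -24246*(-33151 - 2441) = -24246*(-35592) = 862963632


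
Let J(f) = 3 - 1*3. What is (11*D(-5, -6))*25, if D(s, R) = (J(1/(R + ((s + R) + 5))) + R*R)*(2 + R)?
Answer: -39600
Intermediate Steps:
J(f) = 0 (J(f) = 3 - 3 = 0)
D(s, R) = R**2*(2 + R) (D(s, R) = (0 + R*R)*(2 + R) = (0 + R**2)*(2 + R) = R**2*(2 + R))
(11*D(-5, -6))*25 = (11*((-6)**2*(2 - 6)))*25 = (11*(36*(-4)))*25 = (11*(-144))*25 = -1584*25 = -39600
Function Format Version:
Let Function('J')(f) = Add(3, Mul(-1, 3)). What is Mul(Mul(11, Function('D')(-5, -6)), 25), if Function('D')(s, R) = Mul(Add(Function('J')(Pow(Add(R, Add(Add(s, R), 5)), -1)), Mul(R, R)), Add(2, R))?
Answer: -39600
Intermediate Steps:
Function('J')(f) = 0 (Function('J')(f) = Add(3, -3) = 0)
Function('D')(s, R) = Mul(Pow(R, 2), Add(2, R)) (Function('D')(s, R) = Mul(Add(0, Mul(R, R)), Add(2, R)) = Mul(Add(0, Pow(R, 2)), Add(2, R)) = Mul(Pow(R, 2), Add(2, R)))
Mul(Mul(11, Function('D')(-5, -6)), 25) = Mul(Mul(11, Mul(Pow(-6, 2), Add(2, -6))), 25) = Mul(Mul(11, Mul(36, -4)), 25) = Mul(Mul(11, -144), 25) = Mul(-1584, 25) = -39600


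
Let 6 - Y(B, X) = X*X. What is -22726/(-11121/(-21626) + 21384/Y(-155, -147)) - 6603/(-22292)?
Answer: 7172177900555183/150101777604 ≈ 47782.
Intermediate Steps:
Y(B, X) = 6 - X² (Y(B, X) = 6 - X*X = 6 - X²)
-22726/(-11121/(-21626) + 21384/Y(-155, -147)) - 6603/(-22292) = -22726/(-11121/(-21626) + 21384/(6 - 1*(-147)²)) - 6603/(-22292) = -22726/(-11121*(-1/21626) + 21384/(6 - 1*21609)) - 6603*(-1/22292) = -22726/(1011/1966 + 21384/(6 - 21609)) + 6603/22292 = -22726/(1011/1966 + 21384/(-21603)) + 6603/22292 = -22726/(1011/1966 + 21384*(-1/21603)) + 6603/22292 = -22726/(1011/1966 - 7128/7201) + 6603/22292 = -22726/(-6733437/14157166) + 6603/22292 = -22726*(-14157166/6733437) + 6603/22292 = 321735754516/6733437 + 6603/22292 = 7172177900555183/150101777604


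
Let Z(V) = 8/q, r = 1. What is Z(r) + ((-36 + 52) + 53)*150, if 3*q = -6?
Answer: 10346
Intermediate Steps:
q = -2 (q = (⅓)*(-6) = -2)
Z(V) = -4 (Z(V) = 8/(-2) = 8*(-½) = -4)
Z(r) + ((-36 + 52) + 53)*150 = -4 + ((-36 + 52) + 53)*150 = -4 + (16 + 53)*150 = -4 + 69*150 = -4 + 10350 = 10346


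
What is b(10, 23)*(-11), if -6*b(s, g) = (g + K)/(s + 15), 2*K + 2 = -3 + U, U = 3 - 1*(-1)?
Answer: 33/20 ≈ 1.6500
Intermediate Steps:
U = 4 (U = 3 + 1 = 4)
K = -½ (K = -1 + (-3 + 4)/2 = -1 + (½)*1 = -1 + ½ = -½ ≈ -0.50000)
b(s, g) = -(-½ + g)/(6*(15 + s)) (b(s, g) = -(g - ½)/(6*(s + 15)) = -(-½ + g)/(6*(15 + s)))
b(10, 23)*(-11) = ((1 - 2*23)/(12*(15 + 10)))*(-11) = ((1/12)*(1 - 46)/25)*(-11) = ((1/12)*(1/25)*(-45))*(-11) = -3/20*(-11) = 33/20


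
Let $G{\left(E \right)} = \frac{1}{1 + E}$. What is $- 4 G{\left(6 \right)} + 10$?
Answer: $\frac{66}{7} \approx 9.4286$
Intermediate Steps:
$- 4 G{\left(6 \right)} + 10 = - \frac{4}{1 + 6} + 10 = - \frac{4}{7} + 10 = \frac{66}{7}$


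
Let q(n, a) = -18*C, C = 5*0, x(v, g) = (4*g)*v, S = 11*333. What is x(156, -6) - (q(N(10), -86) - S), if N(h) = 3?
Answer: -81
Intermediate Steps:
S = 3663
x(v, g) = 4*g*v
C = 0
q(n, a) = 0 (q(n, a) = -18*0 = 0)
x(156, -6) - (q(N(10), -86) - S) = 4*(-6)*156 - (0 - 1*3663) = -3744 - (0 - 3663) = -3744 - 1*(-3663) = -3744 + 3663 = -81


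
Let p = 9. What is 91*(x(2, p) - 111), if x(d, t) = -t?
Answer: -10920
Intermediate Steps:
91*(x(2, p) - 111) = 91*(-1*9 - 111) = 91*(-9 - 111) = 91*(-120) = -10920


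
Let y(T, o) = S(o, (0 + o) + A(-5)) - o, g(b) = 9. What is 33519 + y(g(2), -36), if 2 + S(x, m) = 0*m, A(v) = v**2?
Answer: 33553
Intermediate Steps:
S(x, m) = -2 (S(x, m) = -2 + 0*m = -2 + 0 = -2)
y(T, o) = -2 - o
33519 + y(g(2), -36) = 33519 + (-2 - 1*(-36)) = 33519 + (-2 + 36) = 33519 + 34 = 33553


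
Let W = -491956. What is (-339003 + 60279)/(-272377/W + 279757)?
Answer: -137119944144/137628407069 ≈ -0.99631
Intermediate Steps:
(-339003 + 60279)/(-272377/W + 279757) = (-339003 + 60279)/(-272377/(-491956) + 279757) = -278724/(-272377*(-1/491956) + 279757) = -278724/(272377/491956 + 279757) = -278724/137628407069/491956 = -278724*491956/137628407069 = -137119944144/137628407069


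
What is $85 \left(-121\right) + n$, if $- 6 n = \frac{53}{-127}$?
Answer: $- \frac{7837117}{762} \approx -10285.0$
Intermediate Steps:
$n = \frac{53}{762}$ ($n = - \frac{53 \frac{1}{-127}}{6} = - \frac{53 \left(- \frac{1}{127}\right)}{6} = \left(- \frac{1}{6}\right) \left(- \frac{53}{127}\right) = \frac{53}{762} \approx 0.069554$)
$85 \left(-121\right) + n = 85 \left(-121\right) + \frac{53}{762} = -10285 + \frac{53}{762} = - \frac{7837117}{762}$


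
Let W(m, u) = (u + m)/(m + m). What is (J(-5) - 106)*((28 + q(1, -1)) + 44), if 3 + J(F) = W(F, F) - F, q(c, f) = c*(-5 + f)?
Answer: -6798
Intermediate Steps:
W(m, u) = (m + u)/(2*m) (W(m, u) = (m + u)/((2*m)) = (m + u)*(1/(2*m)) = (m + u)/(2*m))
J(F) = -2 - F (J(F) = -3 + ((F + F)/(2*F) - F) = -3 + ((2*F)/(2*F) - F) = -3 + (1 - F) = -2 - F)
(J(-5) - 106)*((28 + q(1, -1)) + 44) = ((-2 - 1*(-5)) - 106)*((28 + 1*(-5 - 1)) + 44) = ((-2 + 5) - 106)*((28 + 1*(-6)) + 44) = (3 - 106)*((28 - 6) + 44) = -103*(22 + 44) = -103*66 = -6798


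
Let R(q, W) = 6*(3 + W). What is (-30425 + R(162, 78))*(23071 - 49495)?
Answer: 791108136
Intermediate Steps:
R(q, W) = 18 + 6*W
(-30425 + R(162, 78))*(23071 - 49495) = (-30425 + (18 + 6*78))*(23071 - 49495) = (-30425 + (18 + 468))*(-26424) = (-30425 + 486)*(-26424) = -29939*(-26424) = 791108136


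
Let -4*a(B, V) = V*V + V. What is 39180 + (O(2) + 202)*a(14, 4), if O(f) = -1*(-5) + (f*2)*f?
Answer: 38105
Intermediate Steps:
a(B, V) = -V/4 - V**2/4 (a(B, V) = -(V*V + V)/4 = -(V**2 + V)/4 = -(V + V**2)/4 = -V/4 - V**2/4)
O(f) = 5 + 2*f**2 (O(f) = 5 + (2*f)*f = 5 + 2*f**2)
39180 + (O(2) + 202)*a(14, 4) = 39180 + ((5 + 2*2**2) + 202)*(-1/4*4*(1 + 4)) = 39180 + ((5 + 2*4) + 202)*(-1/4*4*5) = 39180 + ((5 + 8) + 202)*(-5) = 39180 + (13 + 202)*(-5) = 39180 + 215*(-5) = 39180 - 1075 = 38105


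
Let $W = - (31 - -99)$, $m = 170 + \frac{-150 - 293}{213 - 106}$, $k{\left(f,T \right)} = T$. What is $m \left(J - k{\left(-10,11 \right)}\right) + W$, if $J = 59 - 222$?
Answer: $- \frac{3101888}{107} \approx -28990.0$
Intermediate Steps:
$J = -163$
$m = \frac{17747}{107}$ ($m = 170 - \frac{443}{107} = \frac{17747}{107} \approx 165.86$)
$W = -130$ ($W = - (31 + 99) = \left(-1\right) 130 = -130$)
$m \left(J - k{\left(-10,11 \right)}\right) + W = \frac{17747 \left(-163 - 11\right)}{107} - 130 = \frac{17747}{107} \left(-174\right) - 130 = - \frac{3087978}{107} - 130 = - \frac{3101888}{107}$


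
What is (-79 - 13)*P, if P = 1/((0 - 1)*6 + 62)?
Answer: -23/14 ≈ -1.6429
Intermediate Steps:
P = 1/56 (P = 1/(-1*6 + 62) = 1/(-6 + 62) = 1/56 ≈ 0.017857)
(-79 - 13)*P = (-79 - 13)*(1/56) = -92*1/56 = -23/14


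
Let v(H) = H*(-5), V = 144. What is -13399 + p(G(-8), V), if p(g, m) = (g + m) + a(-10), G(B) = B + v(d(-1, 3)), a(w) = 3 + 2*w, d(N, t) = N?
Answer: -13275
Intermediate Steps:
v(H) = -5*H
G(B) = 5 + B (G(B) = B - 5*(-1) = B + 5 = 5 + B)
p(g, m) = -17 + g + m (p(g, m) = (g + m) + (3 + 2*(-10)) = (g + m) + (3 - 20) = (g + m) - 17 = -17 + g + m)
-13399 + p(G(-8), V) = -13399 + (-17 + (5 - 8) + 144) = -13399 + (-17 - 3 + 144) = -13399 + 124 = -13275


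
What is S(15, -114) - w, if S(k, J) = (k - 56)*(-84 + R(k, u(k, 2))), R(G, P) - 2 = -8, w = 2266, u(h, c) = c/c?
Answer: 1424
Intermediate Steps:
u(h, c) = 1
R(G, P) = -6 (R(G, P) = 2 - 8 = -6)
S(k, J) = 5040 - 90*k (S(k, J) = (k - 56)*(-84 - 6) = (-56 + k)*(-90) = 5040 - 90*k)
S(15, -114) - w = (5040 - 90*15) - 1*2266 = (5040 - 1350) - 2266 = 3690 - 2266 = 1424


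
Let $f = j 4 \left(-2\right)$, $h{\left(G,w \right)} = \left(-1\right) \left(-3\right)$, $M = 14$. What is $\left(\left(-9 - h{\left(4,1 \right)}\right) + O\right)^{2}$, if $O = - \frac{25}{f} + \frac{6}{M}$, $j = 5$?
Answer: $\frac{375769}{3136} \approx 119.82$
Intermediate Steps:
$h{\left(G,w \right)} = 3$
$f = -40$ ($f = 5 \cdot 4 \left(-2\right) = 20 \left(-2\right) = -40$)
$O = \frac{59}{56}$ ($O = - \frac{25}{-40} + \frac{6}{14} = \left(-25\right) \left(- \frac{1}{40}\right) + 6 \cdot \frac{1}{14} = \frac{5}{8} + \frac{3}{7} = \frac{59}{56} \approx 1.0536$)
$\left(\left(-9 - h{\left(4,1 \right)}\right) + O\right)^{2} = \left(\left(-9 - 3\right) + \frac{59}{56}\right)^{2} = \left(-12 + \frac{59}{56}\right)^{2} = \left(- \frac{613}{56}\right)^{2} = \frac{375769}{3136}$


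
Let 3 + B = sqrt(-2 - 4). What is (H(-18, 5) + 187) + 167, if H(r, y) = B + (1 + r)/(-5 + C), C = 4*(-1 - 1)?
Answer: 4580/13 + I*sqrt(6) ≈ 352.31 + 2.4495*I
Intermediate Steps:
B = -3 + I*sqrt(6) (B = -3 + sqrt(-2 - 4) = -3 + sqrt(-6) = -3 + I*sqrt(6) ≈ -3.0 + 2.4495*I)
C = -8 (C = 4*(-2) = -8)
H(r, y) = -40/13 - r/13 + I*sqrt(6) (H(r, y) = (-3 + I*sqrt(6)) + (1 + r)/(-5 - 8) = (-3 + I*sqrt(6)) + (1 + r)/(-13) = (-3 + I*sqrt(6)) + (1 + r)*(-1/13) = (-3 + I*sqrt(6)) + (-1/13 - r/13) = -40/13 - r/13 + I*sqrt(6))
(H(-18, 5) + 187) + 167 = ((-40/13 - 1/13*(-18) + I*sqrt(6)) + 187) + 167 = ((-40/13 + 18/13 + I*sqrt(6)) + 187) + 167 = ((-22/13 + I*sqrt(6)) + 187) + 167 = (2409/13 + I*sqrt(6)) + 167 = 4580/13 + I*sqrt(6)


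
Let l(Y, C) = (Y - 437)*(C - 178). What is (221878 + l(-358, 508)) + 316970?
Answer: 276498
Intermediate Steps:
l(Y, C) = (-437 + Y)*(-178 + C)
(221878 + l(-358, 508)) + 316970 = (221878 + (77786 - 437*508 - 178*(-358) + 508*(-358))) + 316970 = (221878 + (77786 - 221996 + 63724 - 181864)) + 316970 = (221878 - 262350) + 316970 = -40472 + 316970 = 276498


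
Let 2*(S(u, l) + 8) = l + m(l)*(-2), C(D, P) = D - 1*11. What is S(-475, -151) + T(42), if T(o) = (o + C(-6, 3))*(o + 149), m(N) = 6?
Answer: 9371/2 ≈ 4685.5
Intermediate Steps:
C(D, P) = -11 + D (C(D, P) = D - 11 = -11 + D)
S(u, l) = -14 + l/2 (S(u, l) = -8 + (l + 6*(-2))/2 = -8 + (l - 12)/2 = -8 + (-12 + l)/2 = -8 + (-6 + l/2) = -14 + l/2)
T(o) = (-17 + o)*(149 + o) (T(o) = (o + (-11 - 6))*(o + 149) = (o - 17)*(149 + o) = (-17 + o)*(149 + o))
S(-475, -151) + T(42) = (-14 + (½)*(-151)) + (-2533 + 42² + 132*42) = (-14 - 151/2) + (-2533 + 1764 + 5544) = -179/2 + 4775 = 9371/2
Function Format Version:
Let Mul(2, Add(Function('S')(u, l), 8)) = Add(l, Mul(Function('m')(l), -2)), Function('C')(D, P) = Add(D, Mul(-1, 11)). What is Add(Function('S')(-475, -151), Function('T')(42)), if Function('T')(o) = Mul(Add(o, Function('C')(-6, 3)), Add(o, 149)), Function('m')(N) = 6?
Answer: Rational(9371, 2) ≈ 4685.5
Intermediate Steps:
Function('C')(D, P) = Add(-11, D) (Function('C')(D, P) = Add(D, -11) = Add(-11, D))
Function('S')(u, l) = Add(-14, Mul(Rational(1, 2), l)) (Function('S')(u, l) = Add(-8, Mul(Rational(1, 2), Add(l, Mul(6, -2)))) = Add(-8, Mul(Rational(1, 2), Add(l, -12))) = Add(-8, Mul(Rational(1, 2), Add(-12, l))) = Add(-8, Add(-6, Mul(Rational(1, 2), l))) = Add(-14, Mul(Rational(1, 2), l)))
Function('T')(o) = Mul(Add(-17, o), Add(149, o)) (Function('T')(o) = Mul(Add(o, Add(-11, -6)), Add(o, 149)) = Mul(Add(o, -17), Add(149, o)) = Mul(Add(-17, o), Add(149, o)))
Add(Function('S')(-475, -151), Function('T')(42)) = Add(Add(-14, Mul(Rational(1, 2), -151)), Add(-2533, Pow(42, 2), Mul(132, 42))) = Add(Add(-14, Rational(-151, 2)), Add(-2533, 1764, 5544)) = Add(Rational(-179, 2), 4775) = Rational(9371, 2)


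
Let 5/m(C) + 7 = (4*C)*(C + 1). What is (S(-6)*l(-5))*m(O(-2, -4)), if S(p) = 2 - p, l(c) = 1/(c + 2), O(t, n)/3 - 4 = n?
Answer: 40/21 ≈ 1.9048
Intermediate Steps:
O(t, n) = 12 + 3*n
m(C) = 5/(-7 + 4*C*(1 + C)) (m(C) = 5/(-7 + (4*C)*(C + 1)) = 5/(-7 + (4*C)*(1 + C)) = 5/(-7 + 4*C*(1 + C)))
l(c) = 1/(2 + c)
(S(-6)*l(-5))*m(O(-2, -4)) = ((2 - 1*(-6))/(2 - 5))*(5/(-7 + 4*(12 + 3*(-4)) + 4*(12 + 3*(-4))**2)) = ((2 + 6)/(-3))*(5/(-7 + 4*(12 - 12) + 4*(12 - 12)**2)) = (8*(-1/3))*(5/(-7 + 4*0 + 4*0**2)) = -40/(3*(-7 + 0 + 4*0)) = -40/(3*(-7 + 0 + 0)) = -40/(3*(-7)) = -40*(-1)/(3*7) = -8/3*(-5/7) = 40/21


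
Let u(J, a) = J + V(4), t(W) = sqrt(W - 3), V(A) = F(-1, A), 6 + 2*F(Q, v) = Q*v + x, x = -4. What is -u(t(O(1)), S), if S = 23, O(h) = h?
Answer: 7 - I*sqrt(2) ≈ 7.0 - 1.4142*I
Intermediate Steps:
F(Q, v) = -5 + Q*v/2 (F(Q, v) = -3 + (Q*v - 4)/2 = -3 + (-4 + Q*v)/2 = -3 + (-2 + Q*v/2) = -5 + Q*v/2)
V(A) = -5 - A/2 (V(A) = -5 + (1/2)*(-1)*A = -5 - A/2)
t(W) = sqrt(-3 + W)
u(J, a) = -7 + J (u(J, a) = J + (-5 - 1/2*4) = J + (-5 - 2) = J - 7 = -7 + J)
-u(t(O(1)), S) = -(-7 + sqrt(-3 + 1)) = -(-7 + sqrt(-2)) = -(-7 + I*sqrt(2)) = 7 - I*sqrt(2)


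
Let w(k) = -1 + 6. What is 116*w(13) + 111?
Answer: 691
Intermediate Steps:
w(k) = 5
116*w(13) + 111 = 116*5 + 111 = 580 + 111 = 691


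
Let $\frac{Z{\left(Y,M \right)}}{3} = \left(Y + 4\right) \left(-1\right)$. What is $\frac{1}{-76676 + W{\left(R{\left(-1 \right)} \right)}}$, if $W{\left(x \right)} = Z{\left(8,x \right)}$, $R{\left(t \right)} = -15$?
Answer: $- \frac{1}{76712} \approx -1.3036 \cdot 10^{-5}$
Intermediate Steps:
$Z{\left(Y,M \right)} = -12 - 3 Y$ ($Z{\left(Y,M \right)} = 3 \left(Y + 4\right) \left(-1\right) = 3 \left(4 + Y\right) \left(-1\right) = 3 \left(-4 - Y\right) = -12 - 3 Y$)
$W{\left(x \right)} = -36$ ($W{\left(x \right)} = -12 - 24 = -36$)
$\frac{1}{-76676 + W{\left(R{\left(-1 \right)} \right)}} = \frac{1}{-76676 - 36} = \frac{1}{-76712} = - \frac{1}{76712}$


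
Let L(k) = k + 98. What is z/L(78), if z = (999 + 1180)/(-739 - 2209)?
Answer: -2179/518848 ≈ -0.0041997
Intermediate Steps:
L(k) = 98 + k
z = -2179/2948 (z = 2179/(-2948) = 2179*(-1/2948) = -2179/2948 ≈ -0.73915)
z/L(78) = -2179/(2948*(98 + 78)) = -2179/2948/176 = -2179/2948*1/176 = -2179/518848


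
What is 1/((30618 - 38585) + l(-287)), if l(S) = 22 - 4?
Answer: -1/7949 ≈ -0.00012580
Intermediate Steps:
l(S) = 18
1/((30618 - 38585) + l(-287)) = 1/((30618 - 38585) + 18) = 1/(-7967 + 18) = 1/(-7949) = -1/7949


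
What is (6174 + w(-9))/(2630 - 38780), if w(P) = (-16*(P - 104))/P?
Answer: -26879/162675 ≈ -0.16523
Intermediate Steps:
w(P) = (1664 - 16*P)/P (w(P) = (-16*(-104 + P))/P = (1664 - 16*P)/P)
(6174 + w(-9))/(2630 - 38780) = (6174 + (-16 + 1664/(-9)))/(2630 - 38780) = (6174 + (-16 + 1664*(-1/9)))/(-36150) = (6174 + (-16 - 1664/9))*(-1/36150) = (6174 - 1808/9)*(-1/36150) = (53758/9)*(-1/36150) = -26879/162675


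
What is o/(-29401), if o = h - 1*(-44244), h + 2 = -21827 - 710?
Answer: -21705/29401 ≈ -0.73824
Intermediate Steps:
h = -22539 (h = -2 + (-21827 - 710) = -2 - 22537 = -22539)
o = 21705 (o = -22539 - 1*(-44244) = -22539 + 44244 = 21705)
o/(-29401) = 21705/(-29401) = 21705*(-1/29401) = -21705/29401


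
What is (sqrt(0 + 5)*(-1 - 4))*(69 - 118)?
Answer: 245*sqrt(5) ≈ 547.84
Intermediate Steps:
(sqrt(0 + 5)*(-1 - 4))*(69 - 118) = (sqrt(5)*(-5))*(-49) = -5*sqrt(5)*(-49) = 245*sqrt(5)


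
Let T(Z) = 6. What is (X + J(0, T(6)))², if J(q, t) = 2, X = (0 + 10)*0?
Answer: 4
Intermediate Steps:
X = 0 (X = 10*0 = 0)
(X + J(0, T(6)))² = (0 + 2)² = 2² = 4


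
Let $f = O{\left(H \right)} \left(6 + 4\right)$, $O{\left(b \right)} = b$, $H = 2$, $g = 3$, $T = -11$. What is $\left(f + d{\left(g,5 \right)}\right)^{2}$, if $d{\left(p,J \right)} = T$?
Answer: $81$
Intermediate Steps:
$d{\left(p,J \right)} = -11$
$f = 20$ ($f = 2 \left(6 + 4\right) = 2 \cdot 10 = 20$)
$\left(f + d{\left(g,5 \right)}\right)^{2} = \left(20 - 11\right)^{2} = 9^{2} = 81$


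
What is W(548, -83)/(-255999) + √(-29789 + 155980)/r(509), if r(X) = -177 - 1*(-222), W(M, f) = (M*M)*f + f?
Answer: 24925315/255999 + √126191/45 ≈ 105.26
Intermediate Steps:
W(M, f) = f + f*M² (W(M, f) = M²*f + f = f*M² + f = f + f*M²)
r(X) = 45 (r(X) = -177 + 222 = 45)
W(548, -83)/(-255999) + √(-29789 + 155980)/r(509) = -83*(1 + 548²)/(-255999) + √(-29789 + 155980)/45 = -83*(1 + 300304)*(-1/255999) + √126191*(1/45) = -83*300305*(-1/255999) + √126191/45 = -24925315*(-1/255999) + √126191/45 = 24925315/255999 + √126191/45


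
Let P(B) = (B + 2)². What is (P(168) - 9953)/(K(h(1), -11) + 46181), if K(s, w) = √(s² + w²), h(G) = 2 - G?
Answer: 874991407/2132684639 - 18947*√122/2132684639 ≈ 0.41018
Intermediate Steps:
P(B) = (2 + B)²
(P(168) - 9953)/(K(h(1), -11) + 46181) = ((2 + 168)² - 9953)/(√((2 - 1*1)² + (-11)²) + 46181) = (170² - 9953)/(√((2 - 1)² + 121) + 46181) = (28900 - 9953)/(√(1² + 121) + 46181) = 18947/(√(1 + 121) + 46181) = 18947/(√122 + 46181) = 18947/(46181 + √122)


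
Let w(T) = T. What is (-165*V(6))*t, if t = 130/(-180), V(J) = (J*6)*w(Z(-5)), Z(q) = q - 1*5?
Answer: -42900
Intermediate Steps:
Z(q) = -5 + q (Z(q) = q - 5 = -5 + q)
V(J) = -60*J (V(J) = (J*6)*(-5 - 5) = (6*J)*(-10) = -60*J)
t = -13/18 (t = 130*(-1/180) = -13/18 ≈ -0.72222)
(-165*V(6))*t = -(-9900)*6*(-13/18) = -165*(-360)*(-13/18) = 59400*(-13/18) = -42900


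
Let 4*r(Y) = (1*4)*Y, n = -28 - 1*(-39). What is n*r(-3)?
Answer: -33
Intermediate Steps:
n = 11 (n = -28 + 39 = 11)
r(Y) = Y (r(Y) = ((1*4)*Y)/4 = (4*Y)/4 = Y)
n*r(-3) = 11*(-3) = -33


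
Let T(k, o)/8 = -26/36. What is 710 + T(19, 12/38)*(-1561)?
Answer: 87562/9 ≈ 9729.1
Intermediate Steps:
T(k, o) = -52/9 (T(k, o) = 8*(-26/36) = 8*(-26*1/36) = 8*(-13/18) = -52/9)
710 + T(19, 12/38)*(-1561) = 710 - 52/9*(-1561) = 710 + 81172/9 = 87562/9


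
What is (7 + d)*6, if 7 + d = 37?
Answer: 222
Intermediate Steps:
d = 30 (d = -7 + 37 = 30)
(7 + d)*6 = (7 + 30)*6 = 37*6 = 222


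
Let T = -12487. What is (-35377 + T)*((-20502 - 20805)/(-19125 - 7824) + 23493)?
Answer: -10101763635232/8983 ≈ -1.1245e+9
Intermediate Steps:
(-35377 + T)*((-20502 - 20805)/(-19125 - 7824) + 23493) = (-35377 - 12487)*((-20502 - 20805)/(-19125 - 7824) + 23493) = -47864*(-41307/(-26949) + 23493) = -47864*(-41307*(-1/26949) + 23493) = -47864*(13769/8983 + 23493) = -47864*211051388/8983 = -10101763635232/8983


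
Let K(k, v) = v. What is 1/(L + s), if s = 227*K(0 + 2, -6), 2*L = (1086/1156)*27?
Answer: -1156/1559811 ≈ -0.00074112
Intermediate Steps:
L = 14661/1156 (L = ((1086/1156)*27)/2 = ((1086*(1/1156))*27)/2 = ((543/578)*27)/2 = (1/2)*(14661/578) = 14661/1156 ≈ 12.683)
s = -1362 (s = 227*(-6) = -1362)
1/(L + s) = 1/(14661/1156 - 1362) = 1/(-1559811/1156) = -1156/1559811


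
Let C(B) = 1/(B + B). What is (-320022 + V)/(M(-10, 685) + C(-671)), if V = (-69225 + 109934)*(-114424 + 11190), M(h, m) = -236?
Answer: 5640255469376/316713 ≈ 1.7809e+7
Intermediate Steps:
C(B) = 1/(2*B)
V = -4202552906 (V = 40709*(-103234) = -4202552906)
(-320022 + V)/(M(-10, 685) + C(-671)) = (-320022 - 4202552906)/(-236 + (½)/(-671)) = -4202872928/(-236 + (½)*(-1/671)) = -4202872928/(-236 - 1/1342) = -4202872928/(-316713/1342) = -4202872928*(-1342/316713) = 5640255469376/316713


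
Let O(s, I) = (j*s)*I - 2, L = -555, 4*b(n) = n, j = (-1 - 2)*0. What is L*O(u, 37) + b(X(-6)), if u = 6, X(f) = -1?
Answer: 4439/4 ≈ 1109.8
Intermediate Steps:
j = 0 (j = -3*0 = 0)
b(n) = n/4
O(s, I) = -2 (O(s, I) = (0*s)*I - 2 = 0*I - 2 = 0 - 2 = -2)
L*O(u, 37) + b(X(-6)) = -555*(-2) + (¼)*(-1) = 1110 - ¼ = 4439/4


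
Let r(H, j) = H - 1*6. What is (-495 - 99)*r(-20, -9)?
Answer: 15444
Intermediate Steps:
r(H, j) = -6 + H (r(H, j) = H - 6 = -6 + H)
(-495 - 99)*r(-20, -9) = (-495 - 99)*(-6 - 20) = -594*(-26) = 15444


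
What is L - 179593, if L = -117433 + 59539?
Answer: -237487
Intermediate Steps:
L = -57894
L - 179593 = -57894 - 179593 = -237487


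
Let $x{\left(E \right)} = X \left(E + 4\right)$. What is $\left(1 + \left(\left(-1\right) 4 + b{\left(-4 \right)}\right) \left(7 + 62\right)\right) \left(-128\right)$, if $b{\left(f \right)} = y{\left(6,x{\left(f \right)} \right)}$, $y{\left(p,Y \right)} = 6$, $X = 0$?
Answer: $-17792$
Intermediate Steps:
$x{\left(E \right)} = 0$ ($x{\left(E \right)} = 0 \left(E + 4\right) = 0 \left(4 + E\right) = 0$)
$b{\left(f \right)} = 6$
$\left(1 + \left(\left(-1\right) 4 + b{\left(-4 \right)}\right) \left(7 + 62\right)\right) \left(-128\right) = \left(1 + \left(\left(-1\right) 4 + 6\right) \left(7 + 62\right)\right) \left(-128\right) = \left(1 + \left(-4 + 6\right) 69\right) \left(-128\right) = \left(1 + 2 \cdot 69\right) \left(-128\right) = \left(1 + 138\right) \left(-128\right) = 139 \left(-128\right) = -17792$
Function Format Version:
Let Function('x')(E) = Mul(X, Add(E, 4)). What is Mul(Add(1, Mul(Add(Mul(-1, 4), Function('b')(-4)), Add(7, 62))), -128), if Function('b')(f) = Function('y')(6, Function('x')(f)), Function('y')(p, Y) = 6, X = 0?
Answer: -17792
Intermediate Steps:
Function('x')(E) = 0 (Function('x')(E) = Mul(0, Add(E, 4)) = Mul(0, Add(4, E)) = 0)
Function('b')(f) = 6
Mul(Add(1, Mul(Add(Mul(-1, 4), Function('b')(-4)), Add(7, 62))), -128) = Mul(Add(1, Mul(Add(Mul(-1, 4), 6), Add(7, 62))), -128) = Mul(Add(1, Mul(Add(-4, 6), 69)), -128) = Mul(Add(1, Mul(2, 69)), -128) = Mul(Add(1, 138), -128) = Mul(139, -128) = -17792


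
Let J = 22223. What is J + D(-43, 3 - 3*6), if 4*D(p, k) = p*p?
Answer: 90741/4 ≈ 22685.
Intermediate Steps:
D(p, k) = p²/4 (D(p, k) = (p*p)/4 = p²/4)
J + D(-43, 3 - 3*6) = 22223 + (¼)*(-43)² = 22223 + (¼)*1849 = 22223 + 1849/4 = 90741/4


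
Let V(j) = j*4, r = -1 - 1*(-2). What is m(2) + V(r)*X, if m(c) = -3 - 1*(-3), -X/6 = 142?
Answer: -3408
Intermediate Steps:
X = -852 (X = -6*142 = -852)
r = 1 (r = -1 + 2 = 1)
m(c) = 0 (m(c) = -3 + 3 = 0)
V(j) = 4*j
m(2) + V(r)*X = 0 + (4*1)*(-852) = 0 + 4*(-852) = 0 - 3408 = -3408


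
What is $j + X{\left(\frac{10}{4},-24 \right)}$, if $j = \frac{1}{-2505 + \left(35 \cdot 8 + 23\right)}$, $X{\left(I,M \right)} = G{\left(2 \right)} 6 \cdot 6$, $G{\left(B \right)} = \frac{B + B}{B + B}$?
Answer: $\frac{79271}{2202} \approx 36.0$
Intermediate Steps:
$G{\left(B \right)} = 1$ ($G{\left(B \right)} = \frac{2 B}{2 B} = 2 B \frac{1}{2 B} = 1$)
$X{\left(I,M \right)} = 36$ ($X{\left(I,M \right)} = 1 \cdot 6 \cdot 6 = 6 \cdot 6 = 36$)
$j = - \frac{1}{2202}$ ($j = \frac{1}{-2505 + \left(280 + 23\right)} = \frac{1}{-2505 + 303} = \frac{1}{-2202} = - \frac{1}{2202} \approx -0.00045413$)
$j + X{\left(\frac{10}{4},-24 \right)} = - \frac{1}{2202} + 36 = \frac{79271}{2202}$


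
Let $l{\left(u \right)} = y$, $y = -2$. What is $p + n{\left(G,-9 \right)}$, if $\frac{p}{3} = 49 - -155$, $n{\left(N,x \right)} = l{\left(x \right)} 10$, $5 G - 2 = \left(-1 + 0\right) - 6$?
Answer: $592$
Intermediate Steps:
$G = -1$ ($G = \frac{2}{5} + \frac{\left(-1 + 0\right) - 6}{5} = \frac{2}{5} + \frac{-1 - 6}{5} = \frac{2}{5} + \frac{1}{5} \left(-7\right) = \frac{2}{5} - \frac{7}{5} = -1$)
$l{\left(u \right)} = -2$
$n{\left(N,x \right)} = -20$ ($n{\left(N,x \right)} = \left(-2\right) 10 = -20$)
$p = 612$ ($p = 3 \left(49 - -155\right) = 3 \left(49 + 155\right) = 3 \cdot 204 = 612$)
$p + n{\left(G,-9 \right)} = 612 - 20 = 592$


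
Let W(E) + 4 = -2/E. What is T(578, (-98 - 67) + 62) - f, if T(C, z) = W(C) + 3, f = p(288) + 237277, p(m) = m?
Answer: -68656575/289 ≈ -2.3757e+5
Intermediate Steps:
W(E) = -4 - 2/E
f = 237565 (f = 288 + 237277 = 237565)
T(C, z) = -1 - 2/C (T(C, z) = (-4 - 2/C) + 3 = -1 - 2/C)
T(578, (-98 - 67) + 62) - f = (-2 - 1*578)/578 - 1*237565 = (-2 - 578)/578 - 237565 = (1/578)*(-580) - 237565 = -290/289 - 237565 = -68656575/289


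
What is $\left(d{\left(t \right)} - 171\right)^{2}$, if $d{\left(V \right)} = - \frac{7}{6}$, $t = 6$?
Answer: $\frac{1067089}{36} \approx 29641.0$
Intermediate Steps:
$d{\left(V \right)} = - \frac{7}{6}$ ($d{\left(V \right)} = \left(-7\right) \frac{1}{6} = - \frac{7}{6}$)
$\left(d{\left(t \right)} - 171\right)^{2} = \left(- \frac{7}{6} - 171\right)^{2} = \left(- \frac{1033}{6}\right)^{2} = \frac{1067089}{36}$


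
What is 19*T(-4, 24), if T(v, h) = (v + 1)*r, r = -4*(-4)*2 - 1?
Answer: -1767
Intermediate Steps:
r = 31 (r = 16*2 - 1 = 32 - 1 = 31)
T(v, h) = 31 + 31*v (T(v, h) = (v + 1)*31 = (1 + v)*31 = 31 + 31*v)
19*T(-4, 24) = 19*(31 + 31*(-4)) = 19*(31 - 124) = 19*(-93) = -1767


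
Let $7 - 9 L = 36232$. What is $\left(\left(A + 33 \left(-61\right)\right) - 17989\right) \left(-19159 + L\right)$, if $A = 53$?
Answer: $462497616$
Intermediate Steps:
$L = -4025$ ($L = \frac{7}{9} - \frac{36232}{9} = -4025$)
$\left(\left(A + 33 \left(-61\right)\right) - 17989\right) \left(-19159 + L\right) = \left(\left(53 + 33 \left(-61\right)\right) - 17989\right) \left(-19159 - 4025\right) = \left(\left(53 - 2013\right) - 17989\right) \left(-23184\right) = \left(-1960 - 17989\right) \left(-23184\right) = \left(-19949\right) \left(-23184\right) = 462497616$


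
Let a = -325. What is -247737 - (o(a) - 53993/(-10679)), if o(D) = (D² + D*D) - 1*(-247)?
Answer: -4904213879/10679 ≈ -4.5924e+5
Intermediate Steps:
o(D) = 247 + 2*D² (o(D) = (D² + D²) + 247 = 2*D² + 247 = 247 + 2*D²)
-247737 - (o(a) - 53993/(-10679)) = -247737 - ((247 + 2*(-325)²) - 53993/(-10679)) = -247737 - ((247 + 2*105625) - 53993*(-1/10679)) = -247737 - ((247 + 211250) + 53993/10679) = -247737 - (211497 + 53993/10679) = -247737 - 1*2258630456/10679 = -247737 - 2258630456/10679 = -4904213879/10679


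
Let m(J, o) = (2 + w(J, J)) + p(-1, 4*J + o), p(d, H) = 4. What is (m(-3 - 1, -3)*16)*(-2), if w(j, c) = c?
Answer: -64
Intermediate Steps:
m(J, o) = 6 + J (m(J, o) = (2 + J) + 4 = 6 + J)
(m(-3 - 1, -3)*16)*(-2) = ((6 + (-3 - 1))*16)*(-2) = ((6 - 4)*16)*(-2) = (2*16)*(-2) = 32*(-2) = -64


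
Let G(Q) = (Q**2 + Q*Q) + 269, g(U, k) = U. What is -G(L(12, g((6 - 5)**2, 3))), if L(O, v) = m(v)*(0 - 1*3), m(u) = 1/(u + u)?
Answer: -547/2 ≈ -273.50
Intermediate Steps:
m(u) = 1/(2*u)
L(O, v) = -3/(2*v) (L(O, v) = (1/(2*v))*(0 - 1*3) = (1/(2*v))*(0 - 3) = (1/(2*v))*(-3) = -3/(2*v))
G(Q) = 269 + 2*Q**2 (G(Q) = (Q**2 + Q**2) + 269 = 2*Q**2 + 269 = 269 + 2*Q**2)
-G(L(12, g((6 - 5)**2, 3))) = -(269 + 2*(-3/(2*(6 - 5)**2))**2) = -(269 + 2*(-3/(2*(1**2)))**2) = -(269 + 2*(-3/2/1)**2) = -(269 + 2*(-3/2*1)**2) = -(269 + 2*(-3/2)**2) = -(269 + 2*(9/4)) = -(269 + 9/2) = -1*547/2 = -547/2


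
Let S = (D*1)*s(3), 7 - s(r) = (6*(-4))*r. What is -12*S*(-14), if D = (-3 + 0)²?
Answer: 119448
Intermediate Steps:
D = 9 (D = (-3)² = 9)
s(r) = 7 + 24*r (s(r) = 7 - 6*(-4)*r = 7 - (-24)*r = 7 + 24*r)
S = 711 (S = (9*1)*(7 + 24*3) = 9*(7 + 72) = 9*79 = 711)
-12*S*(-14) = -12*711*(-14) = -8532*(-14) = 119448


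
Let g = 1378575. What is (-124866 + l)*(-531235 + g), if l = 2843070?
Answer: 2303242977360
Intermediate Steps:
(-124866 + l)*(-531235 + g) = (-124866 + 2843070)*(-531235 + 1378575) = 2718204*847340 = 2303242977360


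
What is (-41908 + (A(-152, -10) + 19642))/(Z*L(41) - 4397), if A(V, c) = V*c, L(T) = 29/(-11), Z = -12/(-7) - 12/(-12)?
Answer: 798721/169560 ≈ 4.7105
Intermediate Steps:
Z = 19/7 (Z = -12*(-⅐) - 12*(-1/12) = 12/7 + 1 = 19/7 ≈ 2.7143)
L(T) = -29/11 (L(T) = 29*(-1/11) = -29/11)
(-41908 + (A(-152, -10) + 19642))/(Z*L(41) - 4397) = (-41908 + (-152*(-10) + 19642))/((19/7)*(-29/11) - 4397) = (-41908 + (1520 + 19642))/(-551/77 - 4397) = (-41908 + 21162)/(-339120/77) = -20746*(-77/339120) = 798721/169560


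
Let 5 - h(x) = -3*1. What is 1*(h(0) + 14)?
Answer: 22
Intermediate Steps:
h(x) = 8 (h(x) = 5 - (-3) = 5 - 1*(-3) = 5 + 3 = 8)
1*(h(0) + 14) = 1*(8 + 14) = 1*22 = 22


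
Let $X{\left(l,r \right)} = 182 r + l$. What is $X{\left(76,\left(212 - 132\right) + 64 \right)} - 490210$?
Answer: $-463926$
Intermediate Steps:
$X{\left(l,r \right)} = l + 182 r$
$X{\left(76,\left(212 - 132\right) + 64 \right)} - 490210 = \left(76 + 182 \left(\left(212 - 132\right) + 64\right)\right) - 490210 = \left(76 + 182 \left(80 + 64\right)\right) - 490210 = \left(76 + 182 \cdot 144\right) - 490210 = \left(76 + 26208\right) - 490210 = 26284 - 490210 = -463926$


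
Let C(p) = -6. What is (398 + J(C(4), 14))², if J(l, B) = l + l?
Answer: 148996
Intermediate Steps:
J(l, B) = 2*l
(398 + J(C(4), 14))² = (398 + 2*(-6))² = (398 - 12)² = 386² = 148996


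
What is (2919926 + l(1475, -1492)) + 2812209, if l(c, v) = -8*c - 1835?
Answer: 5718500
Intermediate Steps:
l(c, v) = -1835 - 8*c
(2919926 + l(1475, -1492)) + 2812209 = (2919926 + (-1835 - 8*1475)) + 2812209 = (2919926 + (-1835 - 11800)) + 2812209 = (2919926 - 13635) + 2812209 = 2906291 + 2812209 = 5718500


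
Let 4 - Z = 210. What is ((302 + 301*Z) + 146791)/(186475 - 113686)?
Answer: 85087/72789 ≈ 1.1690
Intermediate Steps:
Z = -206 (Z = 4 - 1*210 = 4 - 210 = -206)
((302 + 301*Z) + 146791)/(186475 - 113686) = ((302 + 301*(-206)) + 146791)/(186475 - 113686) = ((302 - 62006) + 146791)/72789 = (-61704 + 146791)*(1/72789) = 85087*(1/72789) = 85087/72789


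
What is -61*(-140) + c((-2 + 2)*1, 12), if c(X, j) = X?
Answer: 8540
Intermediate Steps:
-61*(-140) + c((-2 + 2)*1, 12) = -61*(-140) + (-2 + 2)*1 = 8540 + 0*1 = 8540 + 0 = 8540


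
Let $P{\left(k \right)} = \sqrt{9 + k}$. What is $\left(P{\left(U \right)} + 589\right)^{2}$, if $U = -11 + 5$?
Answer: $\left(589 + \sqrt{3}\right)^{2} \approx 3.4896 \cdot 10^{5}$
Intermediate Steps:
$U = -6$
$\left(P{\left(U \right)} + 589\right)^{2} = \left(\sqrt{9 - 6} + 589\right)^{2} = \left(\sqrt{3} + 589\right)^{2} = \left(589 + \sqrt{3}\right)^{2}$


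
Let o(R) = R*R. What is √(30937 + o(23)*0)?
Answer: √30937 ≈ 175.89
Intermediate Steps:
o(R) = R²
√(30937 + o(23)*0) = √(30937 + 23²*0) = √(30937 + 529*0) = √(30937 + 0) = √30937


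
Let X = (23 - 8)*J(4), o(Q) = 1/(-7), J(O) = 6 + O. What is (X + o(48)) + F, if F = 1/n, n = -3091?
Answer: 3242452/21637 ≈ 149.86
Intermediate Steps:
o(Q) = -1/7
F = -1/3091 (F = 1/(-3091) = -1/3091 ≈ -0.00032352)
X = 150 (X = (23 - 8)*(6 + 4) = 15*10 = 150)
(X + o(48)) + F = (150 - 1/7) - 1/3091 = 1049/7 - 1/3091 = 3242452/21637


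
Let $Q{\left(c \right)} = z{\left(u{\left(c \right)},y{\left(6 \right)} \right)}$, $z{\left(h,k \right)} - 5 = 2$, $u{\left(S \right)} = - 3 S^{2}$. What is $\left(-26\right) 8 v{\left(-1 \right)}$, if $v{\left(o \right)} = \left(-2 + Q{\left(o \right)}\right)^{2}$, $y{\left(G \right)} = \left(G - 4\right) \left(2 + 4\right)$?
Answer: $-5200$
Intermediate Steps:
$y{\left(G \right)} = -24 + 6 G$ ($y{\left(G \right)} = \left(-4 + G\right) 6 = -24 + 6 G$)
$z{\left(h,k \right)} = 7$ ($z{\left(h,k \right)} = 5 + 2 = 7$)
$Q{\left(c \right)} = 7$
$v{\left(o \right)} = 25$ ($v{\left(o \right)} = \left(-2 + 7\right)^{2} = 5^{2} = 25$)
$\left(-26\right) 8 v{\left(-1 \right)} = \left(-26\right) 8 \cdot 25 = \left(-208\right) 25 = -5200$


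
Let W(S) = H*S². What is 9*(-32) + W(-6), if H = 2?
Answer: -216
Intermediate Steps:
W(S) = 2*S²
9*(-32) + W(-6) = 9*(-32) + 2*(-6)² = -288 + 2*36 = -288 + 72 = -216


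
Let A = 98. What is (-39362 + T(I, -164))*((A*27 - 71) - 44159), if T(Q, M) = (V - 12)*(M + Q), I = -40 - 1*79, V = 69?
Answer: 2307620912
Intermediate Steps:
I = -119 (I = -40 - 79 = -119)
T(Q, M) = 57*M + 57*Q (T(Q, M) = (69 - 12)*(M + Q) = 57*(M + Q) = 57*M + 57*Q)
(-39362 + T(I, -164))*((A*27 - 71) - 44159) = (-39362 + (57*(-164) + 57*(-119)))*((98*27 - 71) - 44159) = (-39362 + (-9348 - 6783))*((2646 - 71) - 44159) = (-39362 - 16131)*(2575 - 44159) = -55493*(-41584) = 2307620912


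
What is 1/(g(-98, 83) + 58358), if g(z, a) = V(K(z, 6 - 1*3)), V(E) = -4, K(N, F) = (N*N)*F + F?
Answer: 1/58354 ≈ 1.7137e-5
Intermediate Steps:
K(N, F) = F + F*N² (K(N, F) = N²*F + F = F*N² + F = F + F*N²)
g(z, a) = -4
1/(g(-98, 83) + 58358) = 1/(-4 + 58358) = 1/58354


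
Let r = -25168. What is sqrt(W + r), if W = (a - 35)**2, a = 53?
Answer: 2*I*sqrt(6211) ≈ 157.62*I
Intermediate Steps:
W = 324 (W = (53 - 35)**2 = 18**2 = 324)
sqrt(W + r) = sqrt(324 - 25168) = sqrt(-24844) = 2*I*sqrt(6211)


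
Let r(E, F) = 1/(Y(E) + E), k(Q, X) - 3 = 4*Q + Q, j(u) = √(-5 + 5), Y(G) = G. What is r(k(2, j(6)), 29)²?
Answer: 1/676 ≈ 0.0014793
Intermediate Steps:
j(u) = 0 (j(u) = √0 = 0)
k(Q, X) = 3 + 5*Q (k(Q, X) = 3 + (4*Q + Q) = 3 + 5*Q)
r(E, F) = 1/(2*E) (r(E, F) = 1/(E + E) = 1/(2*E))
r(k(2, j(6)), 29)² = (1/(2*(3 + 5*2)))² = (1/(2*(3 + 10)))² = ((½)/13)² = ((½)*(1/13))² = (1/26)² = 1/676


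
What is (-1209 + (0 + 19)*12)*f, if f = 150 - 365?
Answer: 210915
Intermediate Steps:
f = -215
(-1209 + (0 + 19)*12)*f = (-1209 + (0 + 19)*12)*(-215) = (-1209 + 19*12)*(-215) = (-1209 + 228)*(-215) = -981*(-215) = 210915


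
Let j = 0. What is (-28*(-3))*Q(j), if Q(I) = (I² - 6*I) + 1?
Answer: 84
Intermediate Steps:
Q(I) = 1 + I² - 6*I
(-28*(-3))*Q(j) = (-28*(-3))*(1 + 0² - 6*0) = 84*(1 + 0 + 0) = 84*1 = 84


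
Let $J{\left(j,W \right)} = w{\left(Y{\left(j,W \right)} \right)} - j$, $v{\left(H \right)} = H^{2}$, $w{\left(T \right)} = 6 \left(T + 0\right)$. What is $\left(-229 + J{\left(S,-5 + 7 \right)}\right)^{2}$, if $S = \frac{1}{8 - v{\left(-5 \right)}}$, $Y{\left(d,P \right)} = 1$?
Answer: $\frac{14364100}{289} \approx 49703.0$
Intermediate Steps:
$w{\left(T \right)} = 6 T$
$S = - \frac{1}{17}$ ($S = \frac{1}{8 - \left(-5\right)^{2}} = \frac{1}{8 - 25} = \frac{1}{-17} = - \frac{1}{17} \approx -0.058824$)
$J{\left(j,W \right)} = 6 - j$ ($J{\left(j,W \right)} = 6 \cdot 1 - j = 6 - j$)
$\left(-229 + J{\left(S,-5 + 7 \right)}\right)^{2} = \left(-229 + \left(6 - - \frac{1}{17}\right)\right)^{2} = \left(-229 + \left(6 + \frac{1}{17}\right)\right)^{2} = \left(-229 + \frac{103}{17}\right)^{2} = \left(- \frac{3790}{17}\right)^{2} = \frac{14364100}{289}$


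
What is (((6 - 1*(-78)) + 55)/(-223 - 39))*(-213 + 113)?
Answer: 6950/131 ≈ 53.053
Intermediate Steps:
(((6 - 1*(-78)) + 55)/(-223 - 39))*(-213 + 113) = (((6 + 78) + 55)/(-262))*(-100) = ((84 + 55)*(-1/262))*(-100) = (139*(-1/262))*(-100) = -139/262*(-100) = 6950/131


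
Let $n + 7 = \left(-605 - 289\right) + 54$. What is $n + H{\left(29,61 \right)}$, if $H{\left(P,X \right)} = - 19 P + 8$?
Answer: $-1390$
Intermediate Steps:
$n = -847$ ($n = -7 + \left(\left(-605 - 289\right) + 54\right) = -7 + \left(-894 + 54\right) = -7 - 840 = -847$)
$H{\left(P,X \right)} = 8 - 19 P$
$n + H{\left(29,61 \right)} = -847 + \left(8 - 551\right) = -847 - 543 = -1390$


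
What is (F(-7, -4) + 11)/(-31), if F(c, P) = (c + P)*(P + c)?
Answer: -132/31 ≈ -4.2581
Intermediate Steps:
F(c, P) = (P + c)² (F(c, P) = (P + c)*(P + c) = (P + c)²)
(F(-7, -4) + 11)/(-31) = ((-4 - 7)² + 11)/(-31) = -((-11)² + 11)/31 = -(121 + 11)/31 = -1/31*132 = -132/31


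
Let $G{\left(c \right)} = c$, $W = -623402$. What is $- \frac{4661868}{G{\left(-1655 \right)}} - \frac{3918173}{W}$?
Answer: $\frac{2912702411251}{1031730310} \approx 2823.1$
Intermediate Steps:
$- \frac{4661868}{G{\left(-1655 \right)}} - \frac{3918173}{W} = - \frac{4661868}{-1655} - \frac{3918173}{-623402} = \left(-4661868\right) \left(- \frac{1}{1655}\right) - - \frac{3918173}{623402} = \frac{4661868}{1655} + \frac{3918173}{623402} = \frac{2912702411251}{1031730310}$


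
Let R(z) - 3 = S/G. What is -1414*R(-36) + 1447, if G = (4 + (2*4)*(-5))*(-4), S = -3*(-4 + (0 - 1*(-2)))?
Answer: -34247/12 ≈ -2853.9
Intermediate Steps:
S = 6 (S = -3*(-4 + (0 + 2)) = -3*(-4 + 2) = -3*(-2) = 6)
G = 144 (G = (4 + 8*(-5))*(-4) = (4 - 40)*(-4) = -36*(-4) = 144)
R(z) = 73/24 (R(z) = 3 + 6/144 = 3 + 6*(1/144) = 3 + 1/24 = 73/24)
-1414*R(-36) + 1447 = -1414*73/24 + 1447 = -51611/12 + 1447 = -34247/12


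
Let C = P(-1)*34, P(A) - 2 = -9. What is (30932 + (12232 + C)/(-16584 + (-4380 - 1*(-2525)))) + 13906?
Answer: 826755888/18439 ≈ 44837.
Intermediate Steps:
P(A) = -7 (P(A) = 2 - 9 = -7)
C = -238 (C = -7*34 = -238)
(30932 + (12232 + C)/(-16584 + (-4380 - 1*(-2525)))) + 13906 = (30932 + (12232 - 238)/(-16584 + (-4380 - 1*(-2525)))) + 13906 = (30932 + 11994/(-16584 + (-4380 + 2525))) + 13906 = (30932 + 11994/(-16584 - 1855)) + 13906 = (30932 + 11994/(-18439)) + 13906 = (30932 + 11994*(-1/18439)) + 13906 = (30932 - 11994/18439) + 13906 = 570343154/18439 + 13906 = 826755888/18439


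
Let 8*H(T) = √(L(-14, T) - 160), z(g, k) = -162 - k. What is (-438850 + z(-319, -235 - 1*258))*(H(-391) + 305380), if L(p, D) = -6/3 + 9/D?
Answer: -133914932220 - 1315557*I*√2752249/3128 ≈ -1.3391e+11 - 6.9773e+5*I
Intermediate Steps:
L(p, D) = -2 + 9/D (L(p, D) = -6*⅓ + 9/D = -2 + 9/D)
H(T) = √(-162 + 9/T)/8 (H(T) = √((-2 + 9/T) - 160)/8 = √(-162 + 9/T)/8)
(-438850 + z(-319, -235 - 1*258))*(H(-391) + 305380) = (-438850 + (-162 - (-235 - 1*258)))*(3*√(-18 + 1/(-391))/8 + 305380) = (-438850 + (-162 - (-235 - 258)))*(3*√(-18 - 1/391)/8 + 305380) = (-438850 + (-162 - 1*(-493)))*(3*√(-7039/391)/8 + 305380) = (-438850 + (-162 + 493))*(3*(I*√2752249/391)/8 + 305380) = (-438850 + 331)*(3*I*√2752249/3128 + 305380) = -438519*(305380 + 3*I*√2752249/3128) = -133914932220 - 1315557*I*√2752249/3128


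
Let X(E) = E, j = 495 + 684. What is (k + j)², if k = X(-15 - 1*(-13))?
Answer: 1385329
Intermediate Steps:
j = 1179
k = -2 (k = -15 - 1*(-13) = -15 + 13 = -2)
(k + j)² = (-2 + 1179)² = 1177² = 1385329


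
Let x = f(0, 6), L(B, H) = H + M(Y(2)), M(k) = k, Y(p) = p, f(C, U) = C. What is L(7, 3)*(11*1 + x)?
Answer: 55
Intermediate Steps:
L(B, H) = 2 + H (L(B, H) = H + 2 = 2 + H)
x = 0
L(7, 3)*(11*1 + x) = (2 + 3)*(11*1 + 0) = 5*(11 + 0) = 5*11 = 55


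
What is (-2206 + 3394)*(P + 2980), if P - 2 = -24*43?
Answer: 2316600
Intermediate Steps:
P = -1030 (P = 2 - 24*43 = 2 - 1032 = -1030)
(-2206 + 3394)*(P + 2980) = (-2206 + 3394)*(-1030 + 2980) = 1188*1950 = 2316600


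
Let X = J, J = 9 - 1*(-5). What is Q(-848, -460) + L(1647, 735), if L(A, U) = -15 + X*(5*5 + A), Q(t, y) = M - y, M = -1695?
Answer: 22158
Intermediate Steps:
J = 14 (J = 9 + 5 = 14)
Q(t, y) = -1695 - y
X = 14
L(A, U) = 335 + 14*A (L(A, U) = -15 + 14*(5*5 + A) = -15 + 14*(25 + A) = -15 + (350 + 14*A) = 335 + 14*A)
Q(-848, -460) + L(1647, 735) = (-1695 - 1*(-460)) + (335 + 14*1647) = (-1695 + 460) + (335 + 23058) = -1235 + 23393 = 22158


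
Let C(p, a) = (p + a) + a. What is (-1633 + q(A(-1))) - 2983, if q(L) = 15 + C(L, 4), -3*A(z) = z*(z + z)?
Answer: -13781/3 ≈ -4593.7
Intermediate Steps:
C(p, a) = p + 2*a (C(p, a) = (a + p) + a = p + 2*a)
A(z) = -2*z**2/3 (A(z) = -z*(z + z)/3 = -z*2*z/3 = -2*z**2/3)
q(L) = 23 + L (q(L) = 15 + (L + 2*4) = 15 + (L + 8) = 15 + (8 + L) = 23 + L)
(-1633 + q(A(-1))) - 2983 = (-1633 + (23 - 2/3*(-1)**2)) - 2983 = (-1633 + (23 - 2/3*1)) - 2983 = (-1633 + (23 - 2/3)) - 2983 = (-1633 + 67/3) - 2983 = -4832/3 - 2983 = -13781/3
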